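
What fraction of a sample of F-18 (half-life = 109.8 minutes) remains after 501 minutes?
N/N₀ = (1/2)^(t/t½) = 0.04231 = 4.23%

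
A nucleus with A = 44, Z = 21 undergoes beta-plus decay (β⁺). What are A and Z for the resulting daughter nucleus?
Daughter: A = 44, Z = 20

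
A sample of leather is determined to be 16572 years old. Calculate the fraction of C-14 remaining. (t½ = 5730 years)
N/N₀ = (1/2)^(t/t½) = 0.1347 = 13.5%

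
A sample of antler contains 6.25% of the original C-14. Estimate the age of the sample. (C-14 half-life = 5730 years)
Age = t½ × log₂(1/ratio) = 22920 years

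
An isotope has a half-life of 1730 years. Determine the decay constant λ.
λ = ln(2)/t½ = 4.007e-4 year⁻¹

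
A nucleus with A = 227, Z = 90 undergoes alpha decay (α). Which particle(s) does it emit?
α particle = ⁴₂He (2 protons + 2 neutrons)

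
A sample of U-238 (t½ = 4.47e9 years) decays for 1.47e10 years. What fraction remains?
N/N₀ = (1/2)^(t/t½) = 0.1023 = 10.2%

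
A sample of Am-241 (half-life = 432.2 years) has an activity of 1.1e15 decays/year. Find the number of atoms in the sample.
N = A/λ = 6.859e17 atoms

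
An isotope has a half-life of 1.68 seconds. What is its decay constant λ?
λ = ln(2)/t½ = 0.4126 second⁻¹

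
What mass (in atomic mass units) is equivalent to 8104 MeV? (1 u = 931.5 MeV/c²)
m = E/c² = 8.7 u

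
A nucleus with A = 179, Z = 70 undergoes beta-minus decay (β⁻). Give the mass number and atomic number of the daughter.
Daughter: A = 179, Z = 71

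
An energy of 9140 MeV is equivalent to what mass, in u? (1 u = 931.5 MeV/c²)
m = E/c² = 9.812 u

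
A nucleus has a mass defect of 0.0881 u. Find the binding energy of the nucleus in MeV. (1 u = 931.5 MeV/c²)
B.E. = Δm × 931.5 = 82.07 MeV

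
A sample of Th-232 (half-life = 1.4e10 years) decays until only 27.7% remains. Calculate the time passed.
t = t½ × log₂(N₀/N) = 2.593e10 years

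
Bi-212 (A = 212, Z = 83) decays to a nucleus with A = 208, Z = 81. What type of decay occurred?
ΔA = -4, ΔZ = -2 ⇒ alpha decay (α)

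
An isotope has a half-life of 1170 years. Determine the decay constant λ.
λ = ln(2)/t½ = 5.924e-4 year⁻¹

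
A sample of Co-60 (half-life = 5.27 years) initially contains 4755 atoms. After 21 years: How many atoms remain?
N = N₀(1/2)^(t/t½) = 300.3 atoms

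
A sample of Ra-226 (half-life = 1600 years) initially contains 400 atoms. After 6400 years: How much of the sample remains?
N = N₀(1/2)^(t/t½) = 25 atoms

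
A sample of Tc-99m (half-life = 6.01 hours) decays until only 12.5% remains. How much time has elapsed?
t = t½ × log₂(N₀/N) = 18.03 hours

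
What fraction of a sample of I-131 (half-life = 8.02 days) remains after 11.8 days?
N/N₀ = (1/2)^(t/t½) = 0.3607 = 36.1%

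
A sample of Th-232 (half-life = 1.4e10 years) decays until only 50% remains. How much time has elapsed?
t = t½ × log₂(N₀/N) = 1.4e10 years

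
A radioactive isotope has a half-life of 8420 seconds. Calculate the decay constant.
λ = ln(2)/t½ = 8.232e-5 second⁻¹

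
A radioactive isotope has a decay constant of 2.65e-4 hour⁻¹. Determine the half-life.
t½ = ln(2)/λ = 2616 hours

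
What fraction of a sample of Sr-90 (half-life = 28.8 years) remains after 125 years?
N/N₀ = (1/2)^(t/t½) = 0.04937 = 4.94%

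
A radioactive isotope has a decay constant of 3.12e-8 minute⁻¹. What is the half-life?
t½ = ln(2)/λ = 2.222e7 minutes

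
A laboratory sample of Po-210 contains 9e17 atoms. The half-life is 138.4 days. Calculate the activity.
A = λN = 4.507e15 decays/day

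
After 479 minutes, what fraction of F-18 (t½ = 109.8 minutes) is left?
N/N₀ = (1/2)^(t/t½) = 0.04861 = 4.86%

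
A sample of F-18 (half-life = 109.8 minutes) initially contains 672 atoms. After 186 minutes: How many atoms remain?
N = N₀(1/2)^(t/t½) = 207.7 atoms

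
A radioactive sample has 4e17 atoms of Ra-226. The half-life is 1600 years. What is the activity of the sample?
A = λN = 1.733e14 decays/year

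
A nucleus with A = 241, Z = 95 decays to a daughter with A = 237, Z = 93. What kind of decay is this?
ΔA = -4, ΔZ = -2 ⇒ alpha decay (α)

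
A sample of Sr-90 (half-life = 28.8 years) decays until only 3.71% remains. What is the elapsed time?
t = t½ × log₂(N₀/N) = 136.9 years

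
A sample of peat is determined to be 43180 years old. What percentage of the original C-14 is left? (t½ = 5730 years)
N/N₀ = (1/2)^(t/t½) = 0.005389 = 0.539%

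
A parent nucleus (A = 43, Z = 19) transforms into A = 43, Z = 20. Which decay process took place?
ΔA = 0, ΔZ = +1 ⇒ beta-minus decay (β⁻)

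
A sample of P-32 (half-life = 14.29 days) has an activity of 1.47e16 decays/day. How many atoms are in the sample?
N = A/λ = 3.031e17 atoms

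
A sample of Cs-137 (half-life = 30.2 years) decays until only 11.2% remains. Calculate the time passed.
t = t½ × log₂(N₀/N) = 95.38 years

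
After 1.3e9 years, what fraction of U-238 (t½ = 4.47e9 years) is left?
N/N₀ = (1/2)^(t/t½) = 0.8174 = 81.7%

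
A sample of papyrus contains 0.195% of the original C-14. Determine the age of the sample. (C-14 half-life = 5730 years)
Age = t½ × log₂(1/ratio) = 51580 years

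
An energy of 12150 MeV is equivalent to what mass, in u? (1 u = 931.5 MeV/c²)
m = E/c² = 13.04 u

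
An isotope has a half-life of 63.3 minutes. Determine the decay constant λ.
λ = ln(2)/t½ = 0.01095 minute⁻¹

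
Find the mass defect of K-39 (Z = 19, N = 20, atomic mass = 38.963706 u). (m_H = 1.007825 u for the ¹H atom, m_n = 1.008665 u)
Δm = Z·m_H + N·m_n − M = 0.3583 u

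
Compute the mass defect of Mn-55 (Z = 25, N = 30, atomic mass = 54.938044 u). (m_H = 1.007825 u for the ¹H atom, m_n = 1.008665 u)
Δm = Z·m_H + N·m_n − M = 0.5175 u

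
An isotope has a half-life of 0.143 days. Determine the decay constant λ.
λ = ln(2)/t½ = 4.847 day⁻¹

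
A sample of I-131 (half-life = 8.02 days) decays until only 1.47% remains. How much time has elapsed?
t = t½ × log₂(N₀/N) = 48.83 days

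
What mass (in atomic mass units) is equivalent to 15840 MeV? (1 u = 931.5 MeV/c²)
m = E/c² = 17 u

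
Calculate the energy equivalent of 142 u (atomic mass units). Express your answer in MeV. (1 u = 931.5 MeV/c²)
E = mc² = 1.323e5 MeV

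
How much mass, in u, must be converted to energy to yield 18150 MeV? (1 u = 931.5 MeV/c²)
m = E/c² = 19.48 u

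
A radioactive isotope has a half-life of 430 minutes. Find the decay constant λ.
λ = ln(2)/t½ = 0.001612 minute⁻¹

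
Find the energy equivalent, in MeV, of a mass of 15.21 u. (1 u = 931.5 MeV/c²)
E = mc² = 14170 MeV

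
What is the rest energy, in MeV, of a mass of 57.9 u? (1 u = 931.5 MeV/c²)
E = mc² = 53930 MeV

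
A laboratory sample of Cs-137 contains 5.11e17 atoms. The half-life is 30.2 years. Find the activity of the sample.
A = λN = 1.173e16 decays/year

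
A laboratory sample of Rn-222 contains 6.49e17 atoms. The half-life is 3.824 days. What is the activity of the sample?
A = λN = 1.176e17 decays/day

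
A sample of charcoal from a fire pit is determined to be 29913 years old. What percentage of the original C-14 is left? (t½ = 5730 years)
N/N₀ = (1/2)^(t/t½) = 0.02682 = 2.68%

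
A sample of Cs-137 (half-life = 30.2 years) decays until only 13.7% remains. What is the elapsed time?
t = t½ × log₂(N₀/N) = 86.61 years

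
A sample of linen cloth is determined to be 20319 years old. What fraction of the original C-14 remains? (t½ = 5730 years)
N/N₀ = (1/2)^(t/t½) = 0.08561 = 8.56%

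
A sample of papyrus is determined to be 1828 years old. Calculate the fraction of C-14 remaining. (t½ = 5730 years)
N/N₀ = (1/2)^(t/t½) = 0.8016 = 80.2%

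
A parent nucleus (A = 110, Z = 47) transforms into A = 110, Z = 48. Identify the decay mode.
ΔA = 0, ΔZ = +1 ⇒ beta-minus decay (β⁻)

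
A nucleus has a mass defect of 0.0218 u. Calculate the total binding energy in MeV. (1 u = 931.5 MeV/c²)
B.E. = Δm × 931.5 = 20.31 MeV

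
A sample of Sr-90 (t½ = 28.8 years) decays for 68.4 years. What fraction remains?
N/N₀ = (1/2)^(t/t½) = 0.1928 = 19.3%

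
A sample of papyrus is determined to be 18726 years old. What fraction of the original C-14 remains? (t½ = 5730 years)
N/N₀ = (1/2)^(t/t½) = 0.1038 = 10.4%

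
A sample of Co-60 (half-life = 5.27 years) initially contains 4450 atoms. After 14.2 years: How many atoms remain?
N = N₀(1/2)^(t/t½) = 687.4 atoms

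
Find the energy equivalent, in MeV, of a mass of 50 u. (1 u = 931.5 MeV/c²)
E = mc² = 46580 MeV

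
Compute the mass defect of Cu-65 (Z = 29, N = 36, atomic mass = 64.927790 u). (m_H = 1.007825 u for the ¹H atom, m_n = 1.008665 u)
Δm = Z·m_H + N·m_n − M = 0.6111 u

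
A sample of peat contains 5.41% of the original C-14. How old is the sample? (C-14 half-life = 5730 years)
Age = t½ × log₂(1/ratio) = 24110 years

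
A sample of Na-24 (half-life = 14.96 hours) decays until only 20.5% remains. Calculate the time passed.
t = t½ × log₂(N₀/N) = 34.2 hours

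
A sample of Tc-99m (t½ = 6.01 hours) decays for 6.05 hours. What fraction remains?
N/N₀ = (1/2)^(t/t½) = 0.4977 = 49.8%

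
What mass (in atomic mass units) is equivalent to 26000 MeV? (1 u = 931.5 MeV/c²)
m = E/c² = 27.91 u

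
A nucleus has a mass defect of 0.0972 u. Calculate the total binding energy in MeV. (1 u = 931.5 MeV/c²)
B.E. = Δm × 931.5 = 90.54 MeV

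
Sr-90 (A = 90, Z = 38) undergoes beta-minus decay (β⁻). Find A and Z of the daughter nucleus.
Daughter: A = 90, Z = 39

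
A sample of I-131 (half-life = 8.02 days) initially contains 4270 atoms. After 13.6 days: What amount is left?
N = N₀(1/2)^(t/t½) = 1318 atoms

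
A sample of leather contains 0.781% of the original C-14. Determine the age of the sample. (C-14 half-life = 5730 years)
Age = t½ × log₂(1/ratio) = 40110 years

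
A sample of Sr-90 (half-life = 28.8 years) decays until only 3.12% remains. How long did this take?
t = t½ × log₂(N₀/N) = 144.1 years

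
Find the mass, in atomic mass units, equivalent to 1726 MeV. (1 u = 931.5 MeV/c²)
m = E/c² = 1.853 u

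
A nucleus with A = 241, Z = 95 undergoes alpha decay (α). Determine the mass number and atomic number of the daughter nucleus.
Daughter: A = 237, Z = 93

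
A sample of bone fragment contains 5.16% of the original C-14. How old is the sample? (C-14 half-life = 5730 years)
Age = t½ × log₂(1/ratio) = 24500 years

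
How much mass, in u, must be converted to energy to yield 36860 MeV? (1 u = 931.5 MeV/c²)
m = E/c² = 39.57 u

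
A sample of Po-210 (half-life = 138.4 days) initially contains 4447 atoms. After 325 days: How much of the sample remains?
N = N₀(1/2)^(t/t½) = 873.3 atoms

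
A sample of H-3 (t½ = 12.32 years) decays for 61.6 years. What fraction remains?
N/N₀ = (1/2)^(t/t½) = 0.03125 = 3.12%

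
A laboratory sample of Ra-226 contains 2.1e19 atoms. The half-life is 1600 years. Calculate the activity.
A = λN = 9.098e15 decays/year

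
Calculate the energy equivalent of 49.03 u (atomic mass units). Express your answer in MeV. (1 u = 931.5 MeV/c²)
E = mc² = 45670 MeV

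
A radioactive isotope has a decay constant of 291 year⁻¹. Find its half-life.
t½ = ln(2)/λ = 0.002382 years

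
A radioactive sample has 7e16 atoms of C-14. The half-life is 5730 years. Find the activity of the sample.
A = λN = 8.468e12 decays/year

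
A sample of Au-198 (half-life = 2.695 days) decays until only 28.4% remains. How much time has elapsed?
t = t½ × log₂(N₀/N) = 4.894 days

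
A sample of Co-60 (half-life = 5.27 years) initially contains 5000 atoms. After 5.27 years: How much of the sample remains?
N = N₀(1/2)^(t/t½) = 2500 atoms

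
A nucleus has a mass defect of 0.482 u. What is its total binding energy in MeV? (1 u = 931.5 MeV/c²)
B.E. = Δm × 931.5 = 449 MeV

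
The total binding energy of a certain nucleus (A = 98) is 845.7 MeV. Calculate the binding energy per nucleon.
B.E./A = 845.7/98 = 8.63 MeV/nucleon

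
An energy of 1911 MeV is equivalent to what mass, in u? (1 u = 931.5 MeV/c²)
m = E/c² = 2.052 u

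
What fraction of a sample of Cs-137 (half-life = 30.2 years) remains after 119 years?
N/N₀ = (1/2)^(t/t½) = 0.06514 = 6.51%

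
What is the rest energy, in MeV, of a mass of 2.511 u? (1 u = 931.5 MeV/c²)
E = mc² = 2339 MeV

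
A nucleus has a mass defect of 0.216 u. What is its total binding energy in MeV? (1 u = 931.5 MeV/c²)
B.E. = Δm × 931.5 = 201.2 MeV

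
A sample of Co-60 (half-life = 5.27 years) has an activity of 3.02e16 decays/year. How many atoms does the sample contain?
N = A/λ = 2.296e17 atoms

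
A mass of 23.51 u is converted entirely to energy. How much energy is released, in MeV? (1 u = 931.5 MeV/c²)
E = mc² = 21900 MeV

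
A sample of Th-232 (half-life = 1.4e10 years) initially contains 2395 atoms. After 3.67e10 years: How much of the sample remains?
N = N₀(1/2)^(t/t½) = 389.2 atoms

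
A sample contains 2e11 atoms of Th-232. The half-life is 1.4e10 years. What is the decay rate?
A = λN = 9.902 decays/year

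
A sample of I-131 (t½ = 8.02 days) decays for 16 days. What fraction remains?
N/N₀ = (1/2)^(t/t½) = 0.2509 = 25.1%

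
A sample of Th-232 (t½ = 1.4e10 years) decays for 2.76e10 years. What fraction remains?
N/N₀ = (1/2)^(t/t½) = 0.255 = 25.5%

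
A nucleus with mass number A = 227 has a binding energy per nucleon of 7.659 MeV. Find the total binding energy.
B.E. = 7.659 × 227 = 1739 MeV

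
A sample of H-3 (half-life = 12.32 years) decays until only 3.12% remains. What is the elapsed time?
t = t½ × log₂(N₀/N) = 61.63 years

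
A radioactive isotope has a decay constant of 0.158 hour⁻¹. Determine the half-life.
t½ = ln(2)/λ = 4.387 hours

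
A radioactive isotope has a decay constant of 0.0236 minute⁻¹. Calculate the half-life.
t½ = ln(2)/λ = 29.37 minutes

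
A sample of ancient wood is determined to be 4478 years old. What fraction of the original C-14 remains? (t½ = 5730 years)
N/N₀ = (1/2)^(t/t½) = 0.5818 = 58.2%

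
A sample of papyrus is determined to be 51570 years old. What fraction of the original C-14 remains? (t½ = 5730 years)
N/N₀ = (1/2)^(t/t½) = 0.001953 = 0.195%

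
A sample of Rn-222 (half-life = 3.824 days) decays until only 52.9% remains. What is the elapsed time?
t = t½ × log₂(N₀/N) = 3.513 days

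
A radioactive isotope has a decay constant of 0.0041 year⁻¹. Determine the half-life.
t½ = ln(2)/λ = 169.1 years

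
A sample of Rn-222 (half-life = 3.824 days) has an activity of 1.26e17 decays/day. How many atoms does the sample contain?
N = A/λ = 6.951e17 atoms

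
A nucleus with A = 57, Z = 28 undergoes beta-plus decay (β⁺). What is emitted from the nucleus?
β⁺: positron (e⁺) + neutrino (νₑ)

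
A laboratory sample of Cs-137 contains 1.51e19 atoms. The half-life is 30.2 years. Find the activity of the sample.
A = λN = 3.466e17 decays/year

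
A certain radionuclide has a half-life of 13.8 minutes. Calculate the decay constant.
λ = ln(2)/t½ = 0.05023 minute⁻¹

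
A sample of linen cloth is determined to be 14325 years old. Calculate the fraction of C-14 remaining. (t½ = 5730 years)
N/N₀ = (1/2)^(t/t½) = 0.1768 = 17.7%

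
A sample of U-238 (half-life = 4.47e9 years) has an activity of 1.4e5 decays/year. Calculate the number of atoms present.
N = A/λ = 9.028e14 atoms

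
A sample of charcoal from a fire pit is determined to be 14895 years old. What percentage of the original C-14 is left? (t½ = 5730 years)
N/N₀ = (1/2)^(t/t½) = 0.165 = 16.5%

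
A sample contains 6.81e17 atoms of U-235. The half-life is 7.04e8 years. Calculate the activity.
A = λN = 6.705e8 decays/year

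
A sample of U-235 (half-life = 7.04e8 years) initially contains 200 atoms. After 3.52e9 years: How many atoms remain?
N = N₀(1/2)^(t/t½) = 6.25 atoms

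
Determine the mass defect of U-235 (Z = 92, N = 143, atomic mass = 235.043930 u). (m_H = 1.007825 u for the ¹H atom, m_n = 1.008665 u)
Δm = Z·m_H + N·m_n − M = 1.915 u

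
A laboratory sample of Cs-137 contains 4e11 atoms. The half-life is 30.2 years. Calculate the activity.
A = λN = 9.181e9 decays/year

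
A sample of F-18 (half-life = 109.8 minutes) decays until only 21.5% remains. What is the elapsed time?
t = t½ × log₂(N₀/N) = 243.5 minutes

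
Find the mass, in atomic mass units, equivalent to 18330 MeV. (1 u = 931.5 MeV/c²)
m = E/c² = 19.68 u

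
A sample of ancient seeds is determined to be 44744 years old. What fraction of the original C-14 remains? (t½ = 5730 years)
N/N₀ = (1/2)^(t/t½) = 0.00446 = 0.446%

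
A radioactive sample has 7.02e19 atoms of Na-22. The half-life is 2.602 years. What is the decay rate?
A = λN = 1.87e19 decays/year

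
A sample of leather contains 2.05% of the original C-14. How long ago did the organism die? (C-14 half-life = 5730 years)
Age = t½ × log₂(1/ratio) = 32140 years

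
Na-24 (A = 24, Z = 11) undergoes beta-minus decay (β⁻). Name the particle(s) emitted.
β⁻: electron (e⁻) + antineutrino (ν̄ₑ)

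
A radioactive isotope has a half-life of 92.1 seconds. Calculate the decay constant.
λ = ln(2)/t½ = 0.007526 second⁻¹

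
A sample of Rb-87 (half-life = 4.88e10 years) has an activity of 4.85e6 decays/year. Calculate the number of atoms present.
N = A/λ = 3.415e17 atoms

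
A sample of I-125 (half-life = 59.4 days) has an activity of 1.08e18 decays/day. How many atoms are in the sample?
N = A/λ = 9.255e19 atoms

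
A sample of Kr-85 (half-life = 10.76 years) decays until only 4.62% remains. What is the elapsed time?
t = t½ × log₂(N₀/N) = 47.73 years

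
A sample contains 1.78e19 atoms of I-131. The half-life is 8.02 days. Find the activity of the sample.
A = λN = 1.538e18 decays/day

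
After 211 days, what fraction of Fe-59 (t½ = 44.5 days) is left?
N/N₀ = (1/2)^(t/t½) = 0.03738 = 3.74%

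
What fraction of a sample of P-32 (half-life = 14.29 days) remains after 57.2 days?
N/N₀ = (1/2)^(t/t½) = 0.06238 = 6.24%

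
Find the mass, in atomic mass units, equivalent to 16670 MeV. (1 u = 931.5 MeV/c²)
m = E/c² = 17.9 u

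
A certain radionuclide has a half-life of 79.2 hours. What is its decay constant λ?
λ = ln(2)/t½ = 0.008752 hour⁻¹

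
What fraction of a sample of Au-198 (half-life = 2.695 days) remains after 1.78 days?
N/N₀ = (1/2)^(t/t½) = 0.6327 = 63.3%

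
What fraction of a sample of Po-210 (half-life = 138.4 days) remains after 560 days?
N/N₀ = (1/2)^(t/t½) = 0.06053 = 6.05%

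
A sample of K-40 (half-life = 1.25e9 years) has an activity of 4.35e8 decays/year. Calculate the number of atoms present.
N = A/λ = 7.845e17 atoms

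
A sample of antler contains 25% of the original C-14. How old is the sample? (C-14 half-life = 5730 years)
Age = t½ × log₂(1/ratio) = 11460 years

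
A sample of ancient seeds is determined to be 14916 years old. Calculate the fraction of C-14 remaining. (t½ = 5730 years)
N/N₀ = (1/2)^(t/t½) = 0.1646 = 16.5%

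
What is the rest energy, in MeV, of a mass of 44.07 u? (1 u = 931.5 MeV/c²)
E = mc² = 41050 MeV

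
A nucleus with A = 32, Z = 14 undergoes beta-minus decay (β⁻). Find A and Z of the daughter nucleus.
Daughter: A = 32, Z = 15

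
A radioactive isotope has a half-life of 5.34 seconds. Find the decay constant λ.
λ = ln(2)/t½ = 0.1298 second⁻¹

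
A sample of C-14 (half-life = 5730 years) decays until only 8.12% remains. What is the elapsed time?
t = t½ × log₂(N₀/N) = 20760 years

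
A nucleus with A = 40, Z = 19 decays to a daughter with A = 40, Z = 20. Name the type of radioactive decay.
ΔA = 0, ΔZ = +1 ⇒ beta-minus decay (β⁻)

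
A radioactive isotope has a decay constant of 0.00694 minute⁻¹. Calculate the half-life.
t½ = ln(2)/λ = 99.88 minutes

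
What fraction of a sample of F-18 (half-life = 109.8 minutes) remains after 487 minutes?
N/N₀ = (1/2)^(t/t½) = 0.04622 = 4.62%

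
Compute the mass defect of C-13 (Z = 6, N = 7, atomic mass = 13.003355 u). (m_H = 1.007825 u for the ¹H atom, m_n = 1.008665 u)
Δm = Z·m_H + N·m_n − M = 0.1043 u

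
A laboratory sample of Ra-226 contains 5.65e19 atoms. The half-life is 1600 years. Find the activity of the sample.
A = λN = 2.448e16 decays/year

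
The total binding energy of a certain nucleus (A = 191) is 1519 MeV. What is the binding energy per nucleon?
B.E./A = 1519/191 = 7.953 MeV/nucleon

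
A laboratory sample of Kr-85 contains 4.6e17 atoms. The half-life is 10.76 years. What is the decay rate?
A = λN = 2.963e16 decays/year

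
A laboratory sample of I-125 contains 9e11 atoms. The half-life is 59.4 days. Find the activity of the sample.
A = λN = 1.05e10 decays/day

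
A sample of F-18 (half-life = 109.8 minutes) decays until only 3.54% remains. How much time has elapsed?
t = t½ × log₂(N₀/N) = 529.2 minutes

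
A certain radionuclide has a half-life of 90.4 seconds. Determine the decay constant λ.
λ = ln(2)/t½ = 0.007668 second⁻¹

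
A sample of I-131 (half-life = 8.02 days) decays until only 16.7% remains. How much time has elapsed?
t = t½ × log₂(N₀/N) = 20.71 days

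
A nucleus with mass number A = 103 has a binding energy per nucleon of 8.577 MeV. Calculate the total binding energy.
B.E. = 8.577 × 103 = 883.4 MeV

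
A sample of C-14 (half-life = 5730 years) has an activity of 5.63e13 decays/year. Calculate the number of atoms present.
N = A/λ = 4.654e17 atoms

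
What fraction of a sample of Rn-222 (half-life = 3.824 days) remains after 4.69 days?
N/N₀ = (1/2)^(t/t½) = 0.4274 = 42.7%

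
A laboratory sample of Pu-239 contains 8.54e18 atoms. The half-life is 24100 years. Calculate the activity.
A = λN = 2.456e14 decays/year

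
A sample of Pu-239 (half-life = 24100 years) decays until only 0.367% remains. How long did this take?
t = t½ × log₂(N₀/N) = 1.95e5 years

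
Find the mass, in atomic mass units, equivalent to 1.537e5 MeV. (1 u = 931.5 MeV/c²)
m = E/c² = 165 u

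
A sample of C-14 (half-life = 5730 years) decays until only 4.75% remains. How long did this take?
t = t½ × log₂(N₀/N) = 25190 years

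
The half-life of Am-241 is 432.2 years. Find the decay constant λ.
λ = ln(2)/t½ = 0.001604 year⁻¹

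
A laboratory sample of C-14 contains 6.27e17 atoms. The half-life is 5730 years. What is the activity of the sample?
A = λN = 7.585e13 decays/year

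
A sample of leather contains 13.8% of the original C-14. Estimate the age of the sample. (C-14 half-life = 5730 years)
Age = t½ × log₂(1/ratio) = 16370 years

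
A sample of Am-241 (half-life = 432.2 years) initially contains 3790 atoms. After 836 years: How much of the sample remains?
N = N₀(1/2)^(t/t½) = 991.7 atoms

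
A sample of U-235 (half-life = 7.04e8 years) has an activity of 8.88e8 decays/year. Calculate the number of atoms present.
N = A/λ = 9.019e17 atoms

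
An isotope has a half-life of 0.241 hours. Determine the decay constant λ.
λ = ln(2)/t½ = 2.876 hour⁻¹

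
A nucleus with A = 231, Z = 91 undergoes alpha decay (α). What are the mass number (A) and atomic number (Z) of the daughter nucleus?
Daughter: A = 227, Z = 89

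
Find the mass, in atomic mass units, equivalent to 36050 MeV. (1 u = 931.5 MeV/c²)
m = E/c² = 38.7 u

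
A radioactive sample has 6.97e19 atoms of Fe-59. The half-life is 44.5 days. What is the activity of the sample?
A = λN = 1.086e18 decays/day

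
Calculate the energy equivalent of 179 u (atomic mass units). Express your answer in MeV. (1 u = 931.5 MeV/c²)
E = mc² = 1.667e5 MeV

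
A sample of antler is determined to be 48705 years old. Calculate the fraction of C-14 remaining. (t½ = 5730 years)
N/N₀ = (1/2)^(t/t½) = 0.002762 = 0.276%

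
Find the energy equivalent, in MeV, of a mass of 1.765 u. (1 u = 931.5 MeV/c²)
E = mc² = 1644 MeV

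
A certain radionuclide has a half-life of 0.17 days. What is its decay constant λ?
λ = ln(2)/t½ = 4.077 day⁻¹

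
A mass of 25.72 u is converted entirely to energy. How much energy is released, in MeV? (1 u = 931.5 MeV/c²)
E = mc² = 23960 MeV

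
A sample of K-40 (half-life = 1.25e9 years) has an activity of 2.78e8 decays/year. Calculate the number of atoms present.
N = A/λ = 5.013e17 atoms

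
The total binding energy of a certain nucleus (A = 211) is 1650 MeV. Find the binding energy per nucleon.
B.E./A = 1650/211 = 7.82 MeV/nucleon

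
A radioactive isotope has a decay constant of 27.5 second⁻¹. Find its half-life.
t½ = ln(2)/λ = 0.02521 seconds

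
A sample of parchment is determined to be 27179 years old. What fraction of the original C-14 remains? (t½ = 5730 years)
N/N₀ = (1/2)^(t/t½) = 0.03734 = 3.73%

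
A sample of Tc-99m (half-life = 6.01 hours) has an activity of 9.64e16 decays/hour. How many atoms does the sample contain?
N = A/λ = 8.358e17 atoms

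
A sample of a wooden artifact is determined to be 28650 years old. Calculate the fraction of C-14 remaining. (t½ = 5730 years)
N/N₀ = (1/2)^(t/t½) = 0.03125 = 3.12%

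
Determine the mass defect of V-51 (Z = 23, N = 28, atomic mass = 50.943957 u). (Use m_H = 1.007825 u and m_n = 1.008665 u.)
Δm = Z·m_H + N·m_n − M = 0.4786 u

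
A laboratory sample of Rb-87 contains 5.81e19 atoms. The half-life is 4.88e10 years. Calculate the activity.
A = λN = 8.252e8 decays/year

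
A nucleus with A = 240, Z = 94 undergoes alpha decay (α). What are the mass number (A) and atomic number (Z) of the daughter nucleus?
Daughter: A = 236, Z = 92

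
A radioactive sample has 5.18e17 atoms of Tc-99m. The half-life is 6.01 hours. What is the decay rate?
A = λN = 5.974e16 decays/hour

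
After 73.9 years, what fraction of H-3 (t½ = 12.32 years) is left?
N/N₀ = (1/2)^(t/t½) = 0.01564 = 1.56%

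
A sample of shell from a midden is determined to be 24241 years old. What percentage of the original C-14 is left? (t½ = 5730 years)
N/N₀ = (1/2)^(t/t½) = 0.05327 = 5.33%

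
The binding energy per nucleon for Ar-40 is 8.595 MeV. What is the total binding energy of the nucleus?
B.E. = 8.595 × 40 = 343.8 MeV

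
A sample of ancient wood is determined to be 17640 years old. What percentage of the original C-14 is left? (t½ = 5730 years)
N/N₀ = (1/2)^(t/t½) = 0.1184 = 11.8%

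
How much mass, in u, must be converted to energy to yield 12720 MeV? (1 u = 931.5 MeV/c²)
m = E/c² = 13.66 u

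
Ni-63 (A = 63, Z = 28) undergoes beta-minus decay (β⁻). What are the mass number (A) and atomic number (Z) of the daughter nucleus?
Daughter: A = 63, Z = 29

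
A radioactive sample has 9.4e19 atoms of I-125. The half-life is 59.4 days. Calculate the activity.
A = λN = 1.097e18 decays/day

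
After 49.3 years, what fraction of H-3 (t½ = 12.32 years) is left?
N/N₀ = (1/2)^(t/t½) = 0.06243 = 6.24%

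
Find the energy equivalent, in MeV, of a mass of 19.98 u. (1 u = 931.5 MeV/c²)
E = mc² = 18610 MeV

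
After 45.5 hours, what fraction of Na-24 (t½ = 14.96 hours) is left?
N/N₀ = (1/2)^(t/t½) = 0.1215 = 12.1%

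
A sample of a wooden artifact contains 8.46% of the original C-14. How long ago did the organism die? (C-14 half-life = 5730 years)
Age = t½ × log₂(1/ratio) = 20420 years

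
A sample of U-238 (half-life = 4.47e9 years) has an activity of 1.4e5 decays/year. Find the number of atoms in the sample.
N = A/λ = 9.028e14 atoms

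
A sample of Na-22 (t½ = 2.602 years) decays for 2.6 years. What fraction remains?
N/N₀ = (1/2)^(t/t½) = 0.5003 = 50%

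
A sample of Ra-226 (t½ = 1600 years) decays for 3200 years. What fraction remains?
N/N₀ = (1/2)^(t/t½) = 0.25 = 25%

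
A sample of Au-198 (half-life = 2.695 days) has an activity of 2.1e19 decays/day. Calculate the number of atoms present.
N = A/λ = 8.165e19 atoms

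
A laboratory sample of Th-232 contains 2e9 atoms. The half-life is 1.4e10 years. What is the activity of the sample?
A = λN = 0.09902 decays/year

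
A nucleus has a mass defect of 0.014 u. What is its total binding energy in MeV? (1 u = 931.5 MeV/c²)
B.E. = Δm × 931.5 = 13.04 MeV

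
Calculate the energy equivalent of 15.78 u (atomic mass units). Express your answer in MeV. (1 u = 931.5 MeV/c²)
E = mc² = 14700 MeV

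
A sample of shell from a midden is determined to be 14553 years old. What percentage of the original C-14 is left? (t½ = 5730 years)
N/N₀ = (1/2)^(t/t½) = 0.172 = 17.2%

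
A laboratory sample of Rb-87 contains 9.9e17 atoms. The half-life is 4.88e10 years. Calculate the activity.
A = λN = 1.406e7 decays/year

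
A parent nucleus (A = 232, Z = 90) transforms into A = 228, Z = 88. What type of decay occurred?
ΔA = -4, ΔZ = -2 ⇒ alpha decay (α)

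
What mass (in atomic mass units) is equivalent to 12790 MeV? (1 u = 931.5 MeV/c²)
m = E/c² = 13.73 u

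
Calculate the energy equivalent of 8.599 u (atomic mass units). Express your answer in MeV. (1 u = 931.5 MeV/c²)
E = mc² = 8010 MeV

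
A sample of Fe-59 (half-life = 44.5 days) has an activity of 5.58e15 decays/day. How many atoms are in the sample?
N = A/λ = 3.582e17 atoms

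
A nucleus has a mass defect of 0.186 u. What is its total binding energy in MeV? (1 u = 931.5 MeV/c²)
B.E. = Δm × 931.5 = 173.3 MeV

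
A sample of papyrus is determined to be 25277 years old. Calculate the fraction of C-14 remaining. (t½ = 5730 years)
N/N₀ = (1/2)^(t/t½) = 0.047 = 4.7%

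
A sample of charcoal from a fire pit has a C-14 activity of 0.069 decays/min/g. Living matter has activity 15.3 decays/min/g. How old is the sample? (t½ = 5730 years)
Age = t½ × log₂(A₀/A) = 44650 years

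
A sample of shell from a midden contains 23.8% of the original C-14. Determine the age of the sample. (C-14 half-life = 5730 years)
Age = t½ × log₂(1/ratio) = 11870 years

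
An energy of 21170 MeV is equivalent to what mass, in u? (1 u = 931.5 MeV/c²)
m = E/c² = 22.73 u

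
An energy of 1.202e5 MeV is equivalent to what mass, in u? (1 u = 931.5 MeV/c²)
m = E/c² = 129 u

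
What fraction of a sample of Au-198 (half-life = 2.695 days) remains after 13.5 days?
N/N₀ = (1/2)^(t/t½) = 0.03105 = 3.1%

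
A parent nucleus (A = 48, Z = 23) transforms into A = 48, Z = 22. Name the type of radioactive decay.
ΔA = 0, ΔZ = -1 ⇒ beta-plus decay (β⁺) or electron capture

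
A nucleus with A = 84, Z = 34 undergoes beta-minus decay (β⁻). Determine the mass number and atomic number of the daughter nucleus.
Daughter: A = 84, Z = 35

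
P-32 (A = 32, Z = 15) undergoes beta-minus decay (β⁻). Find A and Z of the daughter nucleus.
Daughter: A = 32, Z = 16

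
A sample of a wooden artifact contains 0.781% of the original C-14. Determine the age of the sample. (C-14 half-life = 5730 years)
Age = t½ × log₂(1/ratio) = 40110 years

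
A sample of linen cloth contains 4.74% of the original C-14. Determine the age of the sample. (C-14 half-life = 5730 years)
Age = t½ × log₂(1/ratio) = 25210 years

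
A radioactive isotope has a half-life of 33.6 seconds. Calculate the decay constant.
λ = ln(2)/t½ = 0.02063 second⁻¹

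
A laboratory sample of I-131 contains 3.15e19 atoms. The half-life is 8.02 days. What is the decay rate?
A = λN = 2.722e18 decays/day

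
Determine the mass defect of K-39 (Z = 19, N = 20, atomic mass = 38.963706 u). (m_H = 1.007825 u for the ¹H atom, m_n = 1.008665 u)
Δm = Z·m_H + N·m_n − M = 0.3583 u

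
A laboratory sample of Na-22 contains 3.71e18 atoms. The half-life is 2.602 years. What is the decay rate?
A = λN = 9.883e17 decays/year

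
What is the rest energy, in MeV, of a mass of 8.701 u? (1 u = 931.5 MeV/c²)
E = mc² = 8105 MeV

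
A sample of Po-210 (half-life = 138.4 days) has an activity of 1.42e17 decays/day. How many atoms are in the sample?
N = A/λ = 2.835e19 atoms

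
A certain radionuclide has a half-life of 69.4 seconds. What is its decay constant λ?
λ = ln(2)/t½ = 0.009988 second⁻¹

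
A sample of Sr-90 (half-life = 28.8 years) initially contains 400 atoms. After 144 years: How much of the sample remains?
N = N₀(1/2)^(t/t½) = 12.5 atoms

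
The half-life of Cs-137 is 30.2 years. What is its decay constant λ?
λ = ln(2)/t½ = 0.02295 year⁻¹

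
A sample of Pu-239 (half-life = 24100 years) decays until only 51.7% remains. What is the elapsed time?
t = t½ × log₂(N₀/N) = 22940 years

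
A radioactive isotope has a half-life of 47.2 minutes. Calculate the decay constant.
λ = ln(2)/t½ = 0.01469 minute⁻¹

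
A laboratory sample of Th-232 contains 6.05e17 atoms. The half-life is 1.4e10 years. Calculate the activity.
A = λN = 2.995e7 decays/year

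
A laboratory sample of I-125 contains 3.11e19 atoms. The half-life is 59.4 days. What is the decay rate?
A = λN = 3.629e17 decays/day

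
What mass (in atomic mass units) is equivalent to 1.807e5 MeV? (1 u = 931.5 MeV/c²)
m = E/c² = 194 u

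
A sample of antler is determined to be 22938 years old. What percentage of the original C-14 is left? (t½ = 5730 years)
N/N₀ = (1/2)^(t/t½) = 0.06236 = 6.24%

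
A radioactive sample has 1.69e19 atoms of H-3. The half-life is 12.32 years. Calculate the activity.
A = λN = 9.508e17 decays/year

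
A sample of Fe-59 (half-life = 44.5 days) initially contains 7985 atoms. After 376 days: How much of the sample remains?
N = N₀(1/2)^(t/t½) = 22.84 atoms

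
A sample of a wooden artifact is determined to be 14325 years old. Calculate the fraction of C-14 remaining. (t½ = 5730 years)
N/N₀ = (1/2)^(t/t½) = 0.1768 = 17.7%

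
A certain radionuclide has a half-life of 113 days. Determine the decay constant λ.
λ = ln(2)/t½ = 0.006134 day⁻¹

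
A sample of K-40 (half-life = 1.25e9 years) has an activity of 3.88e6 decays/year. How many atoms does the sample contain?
N = A/λ = 6.997e15 atoms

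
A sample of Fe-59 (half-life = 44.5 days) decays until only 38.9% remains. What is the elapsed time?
t = t½ × log₂(N₀/N) = 60.62 days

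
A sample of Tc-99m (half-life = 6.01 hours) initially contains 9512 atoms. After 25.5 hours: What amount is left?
N = N₀(1/2)^(t/t½) = 502.4 atoms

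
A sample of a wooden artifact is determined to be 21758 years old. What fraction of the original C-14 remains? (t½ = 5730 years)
N/N₀ = (1/2)^(t/t½) = 0.07193 = 7.19%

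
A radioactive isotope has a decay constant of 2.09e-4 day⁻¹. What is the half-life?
t½ = ln(2)/λ = 3316 days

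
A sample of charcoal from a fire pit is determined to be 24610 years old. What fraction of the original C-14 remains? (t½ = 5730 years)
N/N₀ = (1/2)^(t/t½) = 0.05094 = 5.09%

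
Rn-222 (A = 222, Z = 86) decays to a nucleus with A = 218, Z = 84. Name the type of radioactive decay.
ΔA = -4, ΔZ = -2 ⇒ alpha decay (α)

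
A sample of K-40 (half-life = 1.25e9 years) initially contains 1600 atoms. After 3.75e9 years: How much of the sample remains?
N = N₀(1/2)^(t/t½) = 200 atoms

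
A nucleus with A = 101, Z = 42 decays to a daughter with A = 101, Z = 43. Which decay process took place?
ΔA = 0, ΔZ = +1 ⇒ beta-minus decay (β⁻)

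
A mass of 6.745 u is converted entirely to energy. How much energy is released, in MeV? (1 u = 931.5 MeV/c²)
E = mc² = 6283 MeV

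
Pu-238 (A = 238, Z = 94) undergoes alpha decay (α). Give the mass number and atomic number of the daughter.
Daughter: A = 234, Z = 92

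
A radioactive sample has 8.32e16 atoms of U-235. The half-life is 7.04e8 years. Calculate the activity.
A = λN = 8.192e7 decays/year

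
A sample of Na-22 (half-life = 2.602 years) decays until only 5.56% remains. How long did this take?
t = t½ × log₂(N₀/N) = 10.85 years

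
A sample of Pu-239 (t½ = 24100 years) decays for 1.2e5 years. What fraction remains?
N/N₀ = (1/2)^(t/t½) = 0.0317 = 3.17%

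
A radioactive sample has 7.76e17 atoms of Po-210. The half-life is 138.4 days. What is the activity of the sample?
A = λN = 3.886e15 decays/day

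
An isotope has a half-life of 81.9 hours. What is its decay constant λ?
λ = ln(2)/t½ = 0.008463 hour⁻¹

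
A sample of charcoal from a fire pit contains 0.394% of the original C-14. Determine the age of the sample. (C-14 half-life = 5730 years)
Age = t½ × log₂(1/ratio) = 45770 years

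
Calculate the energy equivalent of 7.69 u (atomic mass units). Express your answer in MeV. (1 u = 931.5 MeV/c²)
E = mc² = 7163 MeV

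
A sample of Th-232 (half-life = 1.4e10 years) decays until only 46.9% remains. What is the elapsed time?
t = t½ × log₂(N₀/N) = 1.529e10 years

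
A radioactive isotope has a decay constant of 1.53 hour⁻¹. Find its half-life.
t½ = ln(2)/λ = 0.453 hours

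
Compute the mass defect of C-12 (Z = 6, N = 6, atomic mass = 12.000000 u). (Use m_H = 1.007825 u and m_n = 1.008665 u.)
Δm = Z·m_H + N·m_n − M = 0.09894 u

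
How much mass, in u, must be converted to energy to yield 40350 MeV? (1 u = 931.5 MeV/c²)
m = E/c² = 43.32 u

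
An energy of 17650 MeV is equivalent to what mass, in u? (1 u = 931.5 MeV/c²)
m = E/c² = 18.95 u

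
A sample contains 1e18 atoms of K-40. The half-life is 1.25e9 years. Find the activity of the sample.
A = λN = 5.545e8 decays/year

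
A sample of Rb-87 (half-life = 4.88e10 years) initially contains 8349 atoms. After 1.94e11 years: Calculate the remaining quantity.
N = N₀(1/2)^(t/t½) = 530.8 atoms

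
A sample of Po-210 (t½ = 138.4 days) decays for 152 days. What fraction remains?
N/N₀ = (1/2)^(t/t½) = 0.4671 = 46.7%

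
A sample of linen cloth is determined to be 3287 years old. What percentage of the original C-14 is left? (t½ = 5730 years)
N/N₀ = (1/2)^(t/t½) = 0.6719 = 67.2%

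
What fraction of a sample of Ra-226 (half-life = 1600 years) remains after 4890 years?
N/N₀ = (1/2)^(t/t½) = 0.1202 = 12%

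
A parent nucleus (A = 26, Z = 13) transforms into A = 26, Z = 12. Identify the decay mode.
ΔA = 0, ΔZ = -1 ⇒ beta-plus decay (β⁺) or electron capture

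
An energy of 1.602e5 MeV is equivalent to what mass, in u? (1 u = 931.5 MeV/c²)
m = E/c² = 172 u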